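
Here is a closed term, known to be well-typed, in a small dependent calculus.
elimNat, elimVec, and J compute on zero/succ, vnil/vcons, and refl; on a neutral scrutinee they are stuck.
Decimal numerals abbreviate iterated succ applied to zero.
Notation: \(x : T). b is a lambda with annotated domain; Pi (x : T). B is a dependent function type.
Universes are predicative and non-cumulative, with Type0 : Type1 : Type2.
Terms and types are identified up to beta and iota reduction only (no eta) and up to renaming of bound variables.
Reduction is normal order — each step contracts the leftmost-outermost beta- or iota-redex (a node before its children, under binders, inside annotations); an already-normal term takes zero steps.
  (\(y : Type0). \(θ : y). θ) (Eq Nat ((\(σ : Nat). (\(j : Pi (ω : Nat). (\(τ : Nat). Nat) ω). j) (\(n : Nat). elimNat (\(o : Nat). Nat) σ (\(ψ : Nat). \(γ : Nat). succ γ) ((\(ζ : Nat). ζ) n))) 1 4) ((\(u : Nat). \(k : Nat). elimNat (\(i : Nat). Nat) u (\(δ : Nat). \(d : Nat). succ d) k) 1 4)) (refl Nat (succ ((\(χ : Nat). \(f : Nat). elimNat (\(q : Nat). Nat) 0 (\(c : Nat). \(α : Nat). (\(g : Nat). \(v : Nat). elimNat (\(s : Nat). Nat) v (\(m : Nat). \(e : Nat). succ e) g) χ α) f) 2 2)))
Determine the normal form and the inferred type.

resulting normal form:
  refl Nat 5
the term's type:
  Eq Nat 5 5
observation: normalization takes exactly 29 steps under the normal-order strategy.


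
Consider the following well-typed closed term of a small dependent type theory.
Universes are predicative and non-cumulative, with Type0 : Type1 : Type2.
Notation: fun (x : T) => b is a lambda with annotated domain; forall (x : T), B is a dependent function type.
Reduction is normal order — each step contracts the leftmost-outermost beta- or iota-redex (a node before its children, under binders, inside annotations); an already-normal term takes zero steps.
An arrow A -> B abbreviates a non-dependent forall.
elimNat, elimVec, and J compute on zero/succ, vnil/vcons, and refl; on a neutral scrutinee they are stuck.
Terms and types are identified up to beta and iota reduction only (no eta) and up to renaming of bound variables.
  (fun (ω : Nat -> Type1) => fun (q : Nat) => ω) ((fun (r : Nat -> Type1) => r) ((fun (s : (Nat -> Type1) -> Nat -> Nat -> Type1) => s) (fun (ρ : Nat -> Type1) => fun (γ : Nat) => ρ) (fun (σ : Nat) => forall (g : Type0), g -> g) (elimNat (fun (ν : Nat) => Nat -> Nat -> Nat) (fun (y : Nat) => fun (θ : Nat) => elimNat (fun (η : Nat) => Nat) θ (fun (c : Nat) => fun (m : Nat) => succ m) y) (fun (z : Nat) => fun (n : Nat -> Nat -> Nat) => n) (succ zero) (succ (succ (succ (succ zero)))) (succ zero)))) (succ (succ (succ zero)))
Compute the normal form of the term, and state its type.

resulting normal form:
  fun (ω : Nat) => forall (q : Type0), q -> q
type:
  Nat -> Type1


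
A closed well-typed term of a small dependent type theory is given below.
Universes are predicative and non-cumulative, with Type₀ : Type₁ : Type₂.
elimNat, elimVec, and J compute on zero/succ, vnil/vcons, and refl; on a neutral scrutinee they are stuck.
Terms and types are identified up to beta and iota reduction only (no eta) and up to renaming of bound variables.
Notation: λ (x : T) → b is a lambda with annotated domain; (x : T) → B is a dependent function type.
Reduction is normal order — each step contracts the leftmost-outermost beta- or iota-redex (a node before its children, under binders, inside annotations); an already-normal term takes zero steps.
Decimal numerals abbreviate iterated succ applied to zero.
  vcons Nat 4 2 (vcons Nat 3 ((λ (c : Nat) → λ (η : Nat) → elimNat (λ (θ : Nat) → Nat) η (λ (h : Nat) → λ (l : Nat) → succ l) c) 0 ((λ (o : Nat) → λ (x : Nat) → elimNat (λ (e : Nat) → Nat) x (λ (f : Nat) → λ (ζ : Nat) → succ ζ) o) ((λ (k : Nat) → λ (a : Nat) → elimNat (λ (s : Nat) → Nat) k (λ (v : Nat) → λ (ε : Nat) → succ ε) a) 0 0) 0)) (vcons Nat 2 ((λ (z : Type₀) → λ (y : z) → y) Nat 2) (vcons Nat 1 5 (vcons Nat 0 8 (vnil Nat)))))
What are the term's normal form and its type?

reduced normal form:
  vcons Nat 4 2 (vcons Nat 3 0 (vcons Nat 2 2 (vcons Nat 1 5 (vcons Nat 0 8 (vnil Nat)))))
inferred type:
  Vec Nat 5
observation: contracting a beta-redex first, the term normalizes in 11 steps.


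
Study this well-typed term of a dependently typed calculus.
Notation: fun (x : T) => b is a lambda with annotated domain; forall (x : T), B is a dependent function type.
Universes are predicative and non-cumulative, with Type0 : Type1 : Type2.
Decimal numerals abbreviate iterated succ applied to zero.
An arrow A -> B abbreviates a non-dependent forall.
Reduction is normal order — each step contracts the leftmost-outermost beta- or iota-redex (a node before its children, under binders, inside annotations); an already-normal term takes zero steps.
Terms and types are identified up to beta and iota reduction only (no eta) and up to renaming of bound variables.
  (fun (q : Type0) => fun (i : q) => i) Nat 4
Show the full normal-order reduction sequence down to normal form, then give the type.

reduction (normal order):
  (fun (q : Type0) => fun (i : q) => i) Nat 4
  ~> (fun (q : Nat) => q) 4
  ~> 4
the term's type:
  Nat


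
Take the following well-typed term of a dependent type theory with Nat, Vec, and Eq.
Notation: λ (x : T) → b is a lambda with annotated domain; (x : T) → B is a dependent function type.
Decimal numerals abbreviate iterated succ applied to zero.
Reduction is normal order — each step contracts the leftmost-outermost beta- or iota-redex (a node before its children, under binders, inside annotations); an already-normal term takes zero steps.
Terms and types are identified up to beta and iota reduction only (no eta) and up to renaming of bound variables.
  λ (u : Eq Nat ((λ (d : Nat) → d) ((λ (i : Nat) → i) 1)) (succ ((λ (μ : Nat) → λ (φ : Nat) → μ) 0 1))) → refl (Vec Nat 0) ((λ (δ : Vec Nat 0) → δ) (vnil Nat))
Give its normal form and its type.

reduced normal form:
  λ (u : Eq Nat 1 1) → refl (Vec Nat 0) (vnil Nat)
the term's type:
  (u : Eq Nat 1 1) → Eq (Vec Nat 0) (vnil Nat) (vnil Nat)
observation: 5 normal-order steps separate the term from its normal form.


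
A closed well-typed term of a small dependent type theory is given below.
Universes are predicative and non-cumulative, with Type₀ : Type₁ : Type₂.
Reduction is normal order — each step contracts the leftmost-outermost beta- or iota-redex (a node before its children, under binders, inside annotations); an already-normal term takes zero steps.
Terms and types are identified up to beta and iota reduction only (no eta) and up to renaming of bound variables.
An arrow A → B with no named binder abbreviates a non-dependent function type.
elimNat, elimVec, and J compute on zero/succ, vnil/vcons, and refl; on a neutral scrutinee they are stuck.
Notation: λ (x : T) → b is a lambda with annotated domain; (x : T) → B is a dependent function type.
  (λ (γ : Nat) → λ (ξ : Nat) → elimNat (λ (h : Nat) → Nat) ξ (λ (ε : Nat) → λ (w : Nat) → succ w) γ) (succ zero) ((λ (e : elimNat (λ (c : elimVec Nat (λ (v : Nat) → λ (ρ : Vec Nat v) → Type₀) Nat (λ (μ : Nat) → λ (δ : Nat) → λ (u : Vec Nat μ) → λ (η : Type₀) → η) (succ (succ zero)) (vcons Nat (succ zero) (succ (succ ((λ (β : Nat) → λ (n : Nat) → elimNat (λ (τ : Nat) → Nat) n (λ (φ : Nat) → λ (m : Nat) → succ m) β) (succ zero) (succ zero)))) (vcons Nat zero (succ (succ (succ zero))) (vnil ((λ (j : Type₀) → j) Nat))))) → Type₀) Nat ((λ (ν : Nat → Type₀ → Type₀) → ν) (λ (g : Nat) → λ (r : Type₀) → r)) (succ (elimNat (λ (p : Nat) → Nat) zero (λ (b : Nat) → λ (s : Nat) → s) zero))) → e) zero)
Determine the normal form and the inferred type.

reduced normal form:
  succ zero
inferred type:
  Nat


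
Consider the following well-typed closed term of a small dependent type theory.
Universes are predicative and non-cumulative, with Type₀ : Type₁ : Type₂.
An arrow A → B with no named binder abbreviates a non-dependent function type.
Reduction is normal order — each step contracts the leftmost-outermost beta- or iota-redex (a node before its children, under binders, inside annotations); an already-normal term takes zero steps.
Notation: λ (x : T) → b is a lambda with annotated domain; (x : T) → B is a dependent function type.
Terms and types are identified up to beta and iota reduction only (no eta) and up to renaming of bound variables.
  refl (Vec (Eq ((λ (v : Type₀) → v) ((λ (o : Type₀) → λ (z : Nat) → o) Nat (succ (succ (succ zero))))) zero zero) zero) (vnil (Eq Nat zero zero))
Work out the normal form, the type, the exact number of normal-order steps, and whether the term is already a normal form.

reduced normal form:
  refl (Vec (Eq Nat zero zero) zero) (vnil (Eq Nat zero zero))
type:
  Eq (Vec (Eq Nat zero zero) zero) (vnil (Eq Nat zero zero)) (vnil (Eq Nat zero zero))
steps to reach normal form (normal order): 3
started in normal form: no
first contracted redex: a beta-redex


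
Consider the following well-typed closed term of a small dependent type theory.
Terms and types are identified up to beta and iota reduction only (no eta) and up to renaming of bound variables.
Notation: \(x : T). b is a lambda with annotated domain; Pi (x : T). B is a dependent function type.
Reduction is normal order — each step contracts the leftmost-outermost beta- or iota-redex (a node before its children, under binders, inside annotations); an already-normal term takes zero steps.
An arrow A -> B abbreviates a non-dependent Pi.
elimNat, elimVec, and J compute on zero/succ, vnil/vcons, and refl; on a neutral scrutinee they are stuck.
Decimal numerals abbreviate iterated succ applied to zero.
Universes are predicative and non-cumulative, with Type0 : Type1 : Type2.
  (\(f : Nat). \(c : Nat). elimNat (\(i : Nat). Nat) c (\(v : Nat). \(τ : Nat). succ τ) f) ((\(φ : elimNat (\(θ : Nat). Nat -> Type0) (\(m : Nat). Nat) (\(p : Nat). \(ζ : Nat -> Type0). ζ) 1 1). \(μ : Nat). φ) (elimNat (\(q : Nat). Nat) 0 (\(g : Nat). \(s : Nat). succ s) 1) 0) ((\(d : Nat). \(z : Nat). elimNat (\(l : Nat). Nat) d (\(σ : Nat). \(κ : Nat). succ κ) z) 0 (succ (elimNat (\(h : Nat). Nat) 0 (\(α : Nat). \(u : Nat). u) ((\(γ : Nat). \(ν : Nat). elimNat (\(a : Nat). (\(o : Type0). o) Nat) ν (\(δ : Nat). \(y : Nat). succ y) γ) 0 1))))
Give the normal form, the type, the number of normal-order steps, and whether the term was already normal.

reduced normal form:
  2
the term's type:
  Nat
normal-order step count: 25
already normal: no
first contracted redex: a beta-redex


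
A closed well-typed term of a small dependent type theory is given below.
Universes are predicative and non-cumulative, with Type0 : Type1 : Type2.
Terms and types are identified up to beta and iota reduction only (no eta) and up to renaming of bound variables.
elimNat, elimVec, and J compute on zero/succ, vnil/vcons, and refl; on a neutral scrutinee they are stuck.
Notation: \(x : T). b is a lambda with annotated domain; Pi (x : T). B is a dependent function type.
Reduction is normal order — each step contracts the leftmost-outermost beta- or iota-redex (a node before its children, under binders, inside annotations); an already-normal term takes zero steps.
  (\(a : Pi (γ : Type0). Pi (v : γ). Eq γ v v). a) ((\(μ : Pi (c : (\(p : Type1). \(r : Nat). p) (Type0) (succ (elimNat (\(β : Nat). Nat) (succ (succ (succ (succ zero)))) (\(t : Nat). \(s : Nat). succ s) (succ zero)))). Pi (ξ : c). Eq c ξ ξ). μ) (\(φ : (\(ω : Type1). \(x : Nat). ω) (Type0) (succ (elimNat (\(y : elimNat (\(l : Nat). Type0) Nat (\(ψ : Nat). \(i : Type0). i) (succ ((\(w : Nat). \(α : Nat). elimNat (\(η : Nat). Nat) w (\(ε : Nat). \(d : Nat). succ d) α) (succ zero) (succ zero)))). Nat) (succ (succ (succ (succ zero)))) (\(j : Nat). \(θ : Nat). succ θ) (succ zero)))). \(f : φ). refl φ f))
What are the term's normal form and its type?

normal form:
  \(a : Type0). \(γ : a). refl a γ
inferred type:
  Pi (a : Type0). Pi (γ : a). Eq a γ γ


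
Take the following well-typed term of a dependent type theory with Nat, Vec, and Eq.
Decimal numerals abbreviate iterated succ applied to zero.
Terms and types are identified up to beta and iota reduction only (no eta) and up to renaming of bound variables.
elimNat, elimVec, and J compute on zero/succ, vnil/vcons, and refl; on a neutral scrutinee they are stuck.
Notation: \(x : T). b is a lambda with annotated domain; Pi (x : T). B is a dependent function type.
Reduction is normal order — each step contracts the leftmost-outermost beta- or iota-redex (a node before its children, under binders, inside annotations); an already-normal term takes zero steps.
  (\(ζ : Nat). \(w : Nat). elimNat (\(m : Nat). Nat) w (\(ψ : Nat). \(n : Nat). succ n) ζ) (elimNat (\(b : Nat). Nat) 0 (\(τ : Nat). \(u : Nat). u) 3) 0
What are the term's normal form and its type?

reduced normal form:
  0
type:
  Nat
observation: the first redex contracted is a beta-redex; the normal form is reached in 13 normal-order steps.


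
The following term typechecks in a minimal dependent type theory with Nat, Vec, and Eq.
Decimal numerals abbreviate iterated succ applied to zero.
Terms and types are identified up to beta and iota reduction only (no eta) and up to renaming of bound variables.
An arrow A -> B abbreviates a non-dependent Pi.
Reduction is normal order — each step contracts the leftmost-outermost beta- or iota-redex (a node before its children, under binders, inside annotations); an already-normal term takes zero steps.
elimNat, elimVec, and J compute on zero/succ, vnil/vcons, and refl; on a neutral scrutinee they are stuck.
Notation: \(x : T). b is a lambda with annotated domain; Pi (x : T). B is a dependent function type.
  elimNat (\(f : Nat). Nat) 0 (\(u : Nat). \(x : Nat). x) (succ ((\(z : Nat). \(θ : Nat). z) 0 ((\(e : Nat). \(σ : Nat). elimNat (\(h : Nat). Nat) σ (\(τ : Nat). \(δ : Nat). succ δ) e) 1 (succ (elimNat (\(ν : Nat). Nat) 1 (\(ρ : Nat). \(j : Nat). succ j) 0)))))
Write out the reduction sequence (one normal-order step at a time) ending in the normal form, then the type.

reduction (normal order):
  elimNat (\(f : Nat). Nat) 0 (\(u : Nat). \(x : Nat). x) (succ ((\(z : Nat). \(θ : Nat). z) 0 ((\(e : Nat). \(σ : Nat). elimNat (\(h : Nat). Nat) σ (\(τ : Nat). \(δ : Nat). succ δ) e) 1 (succ (elimNat (\(ν : Nat). Nat) 1 (\(ρ : Nat). \(j : Nat). succ j) 0)))))
  ~> (\(f : Nat). \(u : Nat). u) ((\(x : Nat). \(z : Nat). x) 0 ((\(θ : Nat). \(e : Nat). elimNat (\(σ : Nat). Nat) e (\(h : Nat). \(τ : Nat). succ τ) θ) 1 (succ (elimNat (\(δ : Nat). Nat) 1 (\(ν : Nat). \(ρ : Nat). succ ρ) 0)))) (elimNat (\(j : Nat). Nat) 0 (\(t : Nat). \(c : Nat). c) ((\(μ : Nat). \(β : Nat). μ) 0 ((\(v : Nat). \(χ : Nat). elimNat (\(w : Nat). Nat) χ (\(k : Nat). \(i : Nat). succ i) v) 1 (succ (elimNat (\(m : Nat). Nat) 1 (\(η : Nat). \(κ : Nat). succ κ) 0)))))
  ~> (\(f : Nat). f) (elimNat (\(u : Nat). Nat) 0 (\(x : Nat). \(z : Nat). z) ((\(θ : Nat). \(e : Nat). θ) 0 ((\(σ : Nat). \(h : Nat). elimNat (\(τ : Nat). Nat) h (\(δ : Nat). \(ν : Nat). succ ν) σ) 1 (succ (elimNat (\(ρ : Nat). Nat) 1 (\(j : Nat). \(t : Nat). succ t) 0)))))
  ~> elimNat (\(f : Nat). Nat) 0 (\(u : Nat). \(x : Nat). x) ((\(z : Nat). \(θ : Nat). z) 0 ((\(e : Nat). \(σ : Nat). elimNat (\(h : Nat). Nat) σ (\(τ : Nat). \(δ : Nat). succ δ) e) 1 (succ (elimNat (\(ν : Nat). Nat) 1 (\(ρ : Nat). \(j : Nat). succ j) 0))))
  ~> elimNat (\(f : Nat). Nat) 0 (\(u : Nat). \(x : Nat). x) ((\(z : Nat). 0) ((\(θ : Nat). \(e : Nat). elimNat (\(σ : Nat). Nat) e (\(h : Nat). \(τ : Nat). succ τ) θ) 1 (succ (elimNat (\(δ : Nat). Nat) 1 (\(ν : Nat). \(ρ : Nat). succ ρ) 0))))
  ~> elimNat (\(f : Nat). Nat) 0 (\(u : Nat). \(x : Nat). x) 0
  ~> 0
the term's type:
  Nat


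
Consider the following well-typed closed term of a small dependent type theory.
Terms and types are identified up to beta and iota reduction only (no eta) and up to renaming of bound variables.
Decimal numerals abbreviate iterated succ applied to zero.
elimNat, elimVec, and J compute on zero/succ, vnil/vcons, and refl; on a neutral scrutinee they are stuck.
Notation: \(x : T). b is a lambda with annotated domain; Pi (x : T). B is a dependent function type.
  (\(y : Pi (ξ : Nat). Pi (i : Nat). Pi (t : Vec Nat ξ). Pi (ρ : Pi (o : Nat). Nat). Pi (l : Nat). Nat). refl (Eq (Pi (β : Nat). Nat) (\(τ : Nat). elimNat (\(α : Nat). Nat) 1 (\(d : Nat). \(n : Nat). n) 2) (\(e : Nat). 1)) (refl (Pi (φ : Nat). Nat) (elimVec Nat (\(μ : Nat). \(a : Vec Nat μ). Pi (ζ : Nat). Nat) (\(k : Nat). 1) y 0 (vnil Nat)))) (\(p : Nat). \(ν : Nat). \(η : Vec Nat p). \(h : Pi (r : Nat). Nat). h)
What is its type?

the term's type:
  Eq (Eq (Pi (y : Nat). Nat) (\(ξ : Nat). 1) (\(i : Nat). 1)) (refl (Pi (t : Nat). Nat) (\(ρ : Nat). 1)) (refl (Pi (o : Nat). Nat) (\(l : Nat). 1))


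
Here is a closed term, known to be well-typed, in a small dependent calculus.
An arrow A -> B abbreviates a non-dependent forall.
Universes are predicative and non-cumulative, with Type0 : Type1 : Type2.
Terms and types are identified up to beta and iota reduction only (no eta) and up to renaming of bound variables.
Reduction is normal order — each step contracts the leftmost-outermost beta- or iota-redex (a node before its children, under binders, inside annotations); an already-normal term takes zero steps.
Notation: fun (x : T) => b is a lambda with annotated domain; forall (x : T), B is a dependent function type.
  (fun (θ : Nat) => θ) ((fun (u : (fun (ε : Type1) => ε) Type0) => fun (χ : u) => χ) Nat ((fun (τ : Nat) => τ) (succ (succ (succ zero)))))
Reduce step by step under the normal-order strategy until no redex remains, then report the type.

normal-order reduction sequence:
  (fun (θ : Nat) => θ) ((fun (u : (fun (ε : Type1) => ε) Type0) => fun (χ : u) => χ) Nat ((fun (τ : Nat) => τ) (succ (succ (succ zero)))))
  ~> (fun (θ : (fun (u : Type1) => u) Type0) => fun (ε : θ) => ε) Nat ((fun (χ : Nat) => χ) (succ (succ (succ zero))))
  ~> (fun (θ : Nat) => θ) ((fun (u : Nat) => u) (succ (succ (succ zero))))
  ~> (fun (θ : Nat) => θ) (succ (succ (succ zero)))
  ~> succ (succ (succ zero))
type:
  Nat


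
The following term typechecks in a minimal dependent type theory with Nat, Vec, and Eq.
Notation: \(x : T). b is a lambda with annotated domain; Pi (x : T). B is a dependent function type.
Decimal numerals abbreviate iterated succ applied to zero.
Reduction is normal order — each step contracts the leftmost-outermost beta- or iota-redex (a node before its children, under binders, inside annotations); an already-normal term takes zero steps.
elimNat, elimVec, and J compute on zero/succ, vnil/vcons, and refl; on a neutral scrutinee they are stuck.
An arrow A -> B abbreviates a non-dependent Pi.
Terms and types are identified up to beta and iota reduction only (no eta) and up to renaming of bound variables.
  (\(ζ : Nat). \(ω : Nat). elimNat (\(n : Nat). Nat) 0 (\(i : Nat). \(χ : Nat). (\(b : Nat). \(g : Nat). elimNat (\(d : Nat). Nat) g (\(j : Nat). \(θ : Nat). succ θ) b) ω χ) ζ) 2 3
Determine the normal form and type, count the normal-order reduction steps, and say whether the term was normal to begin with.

resulting normal form:
  6
the term's type:
  Nat
steps to reach normal form (normal order): 33
started in normal form: no
first contracted redex: a beta-redex


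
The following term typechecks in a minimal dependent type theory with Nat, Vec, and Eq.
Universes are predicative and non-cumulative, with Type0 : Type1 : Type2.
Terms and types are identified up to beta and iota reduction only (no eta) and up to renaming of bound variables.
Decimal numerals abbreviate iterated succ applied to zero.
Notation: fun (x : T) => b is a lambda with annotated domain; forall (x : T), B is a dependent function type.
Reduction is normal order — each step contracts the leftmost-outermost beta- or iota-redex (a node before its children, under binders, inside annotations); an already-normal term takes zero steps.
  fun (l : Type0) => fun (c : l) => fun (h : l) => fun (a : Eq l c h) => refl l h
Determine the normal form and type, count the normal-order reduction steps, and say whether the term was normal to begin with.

resulting normal form:
  fun (l : Type0) => fun (c : l) => fun (h : l) => fun (a : Eq l c h) => refl l h
inferred type:
  forall (l : Type0), forall (c : l), forall (h : l), forall (a : Eq l c h), Eq l h h
steps to reach normal form (normal order): 0
already normal: yes


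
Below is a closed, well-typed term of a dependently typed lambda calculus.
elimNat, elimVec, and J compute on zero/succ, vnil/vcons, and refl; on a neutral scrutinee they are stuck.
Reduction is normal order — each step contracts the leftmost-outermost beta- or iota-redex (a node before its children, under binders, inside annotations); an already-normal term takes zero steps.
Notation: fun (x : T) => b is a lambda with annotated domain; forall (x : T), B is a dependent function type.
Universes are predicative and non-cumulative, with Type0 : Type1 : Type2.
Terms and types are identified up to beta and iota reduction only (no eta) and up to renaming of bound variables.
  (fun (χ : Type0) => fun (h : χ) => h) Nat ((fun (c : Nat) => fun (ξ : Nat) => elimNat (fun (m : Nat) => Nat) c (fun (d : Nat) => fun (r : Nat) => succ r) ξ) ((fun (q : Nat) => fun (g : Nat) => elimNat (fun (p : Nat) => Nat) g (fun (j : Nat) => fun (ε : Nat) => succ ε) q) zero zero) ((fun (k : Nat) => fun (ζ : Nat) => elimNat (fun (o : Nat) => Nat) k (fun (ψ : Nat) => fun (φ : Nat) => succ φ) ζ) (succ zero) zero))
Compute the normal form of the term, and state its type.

reduced normal form:
  succ zero
inferred type:
  Nat


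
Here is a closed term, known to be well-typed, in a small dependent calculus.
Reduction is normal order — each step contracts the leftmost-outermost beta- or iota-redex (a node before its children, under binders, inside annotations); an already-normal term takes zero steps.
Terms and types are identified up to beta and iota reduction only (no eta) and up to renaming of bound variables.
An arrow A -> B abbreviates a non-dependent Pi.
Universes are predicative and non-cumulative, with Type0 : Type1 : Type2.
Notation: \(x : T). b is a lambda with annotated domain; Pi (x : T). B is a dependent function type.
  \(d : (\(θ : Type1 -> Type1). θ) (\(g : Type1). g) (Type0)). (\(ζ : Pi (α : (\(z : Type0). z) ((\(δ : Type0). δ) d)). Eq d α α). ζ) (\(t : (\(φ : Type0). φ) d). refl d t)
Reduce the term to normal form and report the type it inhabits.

reduced normal form:
  \(d : Type0). \(θ : d). refl d θ
inferred type:
  Pi (d : Type0). Pi (θ : d). Eq d θ θ


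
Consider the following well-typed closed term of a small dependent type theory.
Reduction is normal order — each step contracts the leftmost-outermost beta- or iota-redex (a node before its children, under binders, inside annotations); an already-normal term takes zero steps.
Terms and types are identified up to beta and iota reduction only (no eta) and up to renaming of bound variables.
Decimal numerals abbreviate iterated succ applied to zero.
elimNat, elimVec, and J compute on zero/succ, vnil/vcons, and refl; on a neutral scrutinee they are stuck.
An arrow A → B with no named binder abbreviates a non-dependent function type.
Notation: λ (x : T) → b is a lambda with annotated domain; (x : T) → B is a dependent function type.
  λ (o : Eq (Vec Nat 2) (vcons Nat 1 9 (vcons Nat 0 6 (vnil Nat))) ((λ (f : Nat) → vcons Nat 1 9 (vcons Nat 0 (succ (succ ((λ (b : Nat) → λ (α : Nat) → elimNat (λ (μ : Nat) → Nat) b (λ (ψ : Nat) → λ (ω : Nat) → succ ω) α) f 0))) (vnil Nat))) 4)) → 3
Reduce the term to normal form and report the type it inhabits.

resulting normal form:
  λ (o : Eq (Vec Nat 2) (vcons Nat 1 9 (vcons Nat 0 6 (vnil Nat))) (vcons Nat 1 9 (vcons Nat 0 6 (vnil Nat)))) → 3
type:
  Eq (Vec Nat 2) (vcons Nat 1 9 (vcons Nat 0 6 (vnil Nat))) (vcons Nat 1 9 (vcons Nat 0 6 (vnil Nat))) → Nat


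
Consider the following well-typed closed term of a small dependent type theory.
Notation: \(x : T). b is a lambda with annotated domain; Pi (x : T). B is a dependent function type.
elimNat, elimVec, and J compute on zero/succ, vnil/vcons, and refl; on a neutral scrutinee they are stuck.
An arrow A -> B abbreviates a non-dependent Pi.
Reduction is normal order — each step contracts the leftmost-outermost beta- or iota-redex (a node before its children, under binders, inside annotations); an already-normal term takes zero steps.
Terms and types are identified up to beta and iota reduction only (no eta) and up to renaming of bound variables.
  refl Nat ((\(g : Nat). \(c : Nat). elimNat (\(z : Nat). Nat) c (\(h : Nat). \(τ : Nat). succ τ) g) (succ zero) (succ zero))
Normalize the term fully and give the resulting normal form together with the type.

reduced normal form:
  refl Nat (succ (succ zero))
the term's type:
  Eq Nat (succ (succ zero)) (succ (succ zero))


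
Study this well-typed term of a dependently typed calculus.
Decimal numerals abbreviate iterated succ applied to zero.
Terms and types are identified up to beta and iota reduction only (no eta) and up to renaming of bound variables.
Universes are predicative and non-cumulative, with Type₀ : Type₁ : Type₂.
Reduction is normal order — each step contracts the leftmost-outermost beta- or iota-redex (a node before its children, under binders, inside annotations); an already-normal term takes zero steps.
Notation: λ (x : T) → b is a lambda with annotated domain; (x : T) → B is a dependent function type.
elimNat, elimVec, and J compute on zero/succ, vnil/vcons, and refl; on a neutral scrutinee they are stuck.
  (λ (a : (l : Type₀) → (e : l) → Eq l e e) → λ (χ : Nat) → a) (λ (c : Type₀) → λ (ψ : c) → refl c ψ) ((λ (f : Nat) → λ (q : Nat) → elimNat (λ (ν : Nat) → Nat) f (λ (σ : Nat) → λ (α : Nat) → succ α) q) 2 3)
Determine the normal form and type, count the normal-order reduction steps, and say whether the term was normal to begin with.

normal form:
  λ (a : Type₀) → λ (l : a) → refl a l
inferred type:
  (a : Type₀) → (l : a) → Eq a l l
normal-order step count: 2
already normal: no
first contracted redex: a beta-redex


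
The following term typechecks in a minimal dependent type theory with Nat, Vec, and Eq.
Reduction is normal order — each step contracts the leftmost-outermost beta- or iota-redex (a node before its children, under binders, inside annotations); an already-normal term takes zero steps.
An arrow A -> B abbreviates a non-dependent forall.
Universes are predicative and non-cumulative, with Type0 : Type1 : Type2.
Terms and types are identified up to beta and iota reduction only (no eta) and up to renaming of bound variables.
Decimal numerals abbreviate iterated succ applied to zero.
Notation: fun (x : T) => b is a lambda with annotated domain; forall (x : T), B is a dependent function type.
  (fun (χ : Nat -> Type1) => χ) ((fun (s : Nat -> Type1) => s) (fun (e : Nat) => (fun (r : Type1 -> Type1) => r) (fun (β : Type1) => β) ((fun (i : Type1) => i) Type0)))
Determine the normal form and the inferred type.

resulting normal form:
  fun (χ : Nat) => Type0
type:
  Nat -> Type1


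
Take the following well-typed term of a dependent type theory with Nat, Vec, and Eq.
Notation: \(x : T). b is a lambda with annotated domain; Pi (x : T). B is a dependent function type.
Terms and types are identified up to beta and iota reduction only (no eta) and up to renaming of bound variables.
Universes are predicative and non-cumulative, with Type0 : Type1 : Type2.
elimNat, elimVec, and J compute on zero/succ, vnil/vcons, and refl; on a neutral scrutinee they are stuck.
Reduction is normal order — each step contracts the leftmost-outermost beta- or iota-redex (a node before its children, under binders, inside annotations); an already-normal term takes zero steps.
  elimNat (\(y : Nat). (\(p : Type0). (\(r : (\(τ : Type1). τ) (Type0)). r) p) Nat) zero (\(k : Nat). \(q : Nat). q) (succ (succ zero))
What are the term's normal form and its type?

reduced normal form:
  zero
type:
  Nat


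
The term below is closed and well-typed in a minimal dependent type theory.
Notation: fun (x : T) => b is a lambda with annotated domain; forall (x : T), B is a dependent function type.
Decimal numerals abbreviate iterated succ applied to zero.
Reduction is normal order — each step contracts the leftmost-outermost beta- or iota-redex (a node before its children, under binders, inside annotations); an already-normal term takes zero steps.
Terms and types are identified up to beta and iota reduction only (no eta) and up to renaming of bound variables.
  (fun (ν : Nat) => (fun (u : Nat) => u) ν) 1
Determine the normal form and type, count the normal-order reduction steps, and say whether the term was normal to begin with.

reduced normal form:
  1
inferred type:
  Nat
steps to reach normal form (normal order): 2
started in normal form: no
first redex: a beta-redex


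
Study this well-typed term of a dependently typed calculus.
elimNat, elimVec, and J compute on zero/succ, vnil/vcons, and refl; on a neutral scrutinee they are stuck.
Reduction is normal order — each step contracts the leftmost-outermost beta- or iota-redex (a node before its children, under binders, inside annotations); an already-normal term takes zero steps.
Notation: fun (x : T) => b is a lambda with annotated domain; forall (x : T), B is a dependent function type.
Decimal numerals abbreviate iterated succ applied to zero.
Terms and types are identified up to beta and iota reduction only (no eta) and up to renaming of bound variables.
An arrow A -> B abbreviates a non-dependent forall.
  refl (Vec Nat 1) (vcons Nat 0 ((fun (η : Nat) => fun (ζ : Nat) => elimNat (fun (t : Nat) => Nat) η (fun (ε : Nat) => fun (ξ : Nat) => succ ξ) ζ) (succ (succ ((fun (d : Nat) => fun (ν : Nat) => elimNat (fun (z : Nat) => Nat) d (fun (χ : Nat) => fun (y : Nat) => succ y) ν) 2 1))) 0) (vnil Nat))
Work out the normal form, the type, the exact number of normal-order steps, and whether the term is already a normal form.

reduced normal form:
  refl (Vec Nat 1) (vcons Nat 0 5 (vnil Nat))
the term's type:
  Eq (Vec Nat 1) (vcons Nat 0 5 (vnil Nat)) (vcons Nat 0 5 (vnil Nat))
steps to reach normal form (normal order): 9
started in normal form: no
first contracted redex: a beta-redex


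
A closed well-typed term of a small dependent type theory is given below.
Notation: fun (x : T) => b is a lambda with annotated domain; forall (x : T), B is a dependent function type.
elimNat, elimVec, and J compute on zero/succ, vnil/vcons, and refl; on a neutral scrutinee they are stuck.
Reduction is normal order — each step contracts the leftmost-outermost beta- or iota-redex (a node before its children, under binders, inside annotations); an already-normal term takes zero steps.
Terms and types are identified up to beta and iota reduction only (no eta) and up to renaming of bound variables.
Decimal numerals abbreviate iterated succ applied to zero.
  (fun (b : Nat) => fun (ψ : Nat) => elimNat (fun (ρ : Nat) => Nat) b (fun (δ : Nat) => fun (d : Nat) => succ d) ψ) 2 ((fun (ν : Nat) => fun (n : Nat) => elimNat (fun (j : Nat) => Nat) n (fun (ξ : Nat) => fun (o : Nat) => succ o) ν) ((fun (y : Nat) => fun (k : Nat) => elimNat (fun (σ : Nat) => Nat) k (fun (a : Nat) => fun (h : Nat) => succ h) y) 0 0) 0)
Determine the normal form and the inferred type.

resulting normal form:
  2
the term's type:
  Nat


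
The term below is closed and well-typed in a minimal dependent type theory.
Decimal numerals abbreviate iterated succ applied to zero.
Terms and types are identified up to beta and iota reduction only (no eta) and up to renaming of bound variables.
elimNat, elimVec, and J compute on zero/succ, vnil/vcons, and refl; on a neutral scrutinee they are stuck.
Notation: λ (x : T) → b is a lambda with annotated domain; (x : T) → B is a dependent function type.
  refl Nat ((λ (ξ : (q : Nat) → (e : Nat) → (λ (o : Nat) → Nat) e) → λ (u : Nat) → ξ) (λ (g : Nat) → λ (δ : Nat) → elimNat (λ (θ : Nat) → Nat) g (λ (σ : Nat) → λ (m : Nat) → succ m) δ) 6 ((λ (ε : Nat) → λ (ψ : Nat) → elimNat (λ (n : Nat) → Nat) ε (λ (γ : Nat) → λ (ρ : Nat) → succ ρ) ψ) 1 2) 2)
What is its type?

inferred type:
  Eq Nat 5 5


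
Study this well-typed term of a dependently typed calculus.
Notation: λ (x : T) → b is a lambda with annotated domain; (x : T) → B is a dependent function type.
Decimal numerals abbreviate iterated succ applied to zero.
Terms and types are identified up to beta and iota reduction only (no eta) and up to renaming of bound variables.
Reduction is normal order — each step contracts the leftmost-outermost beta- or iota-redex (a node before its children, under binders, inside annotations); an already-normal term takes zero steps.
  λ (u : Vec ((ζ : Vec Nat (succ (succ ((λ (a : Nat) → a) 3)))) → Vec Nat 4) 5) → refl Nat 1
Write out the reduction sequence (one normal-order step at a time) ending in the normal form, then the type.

reduction (normal order):
  λ (u : Vec ((ζ : Vec Nat (succ (succ ((λ (a : Nat) → a) 3)))) → Vec Nat 4) 5) → refl Nat 1
  ~> λ (u : Vec ((ζ : Vec Nat 5) → Vec Nat 4) 5) → refl Nat 1
the term's type:
  (u : Vec ((ζ : Vec Nat 5) → Vec Nat 4) 5) → Eq Nat 1 1


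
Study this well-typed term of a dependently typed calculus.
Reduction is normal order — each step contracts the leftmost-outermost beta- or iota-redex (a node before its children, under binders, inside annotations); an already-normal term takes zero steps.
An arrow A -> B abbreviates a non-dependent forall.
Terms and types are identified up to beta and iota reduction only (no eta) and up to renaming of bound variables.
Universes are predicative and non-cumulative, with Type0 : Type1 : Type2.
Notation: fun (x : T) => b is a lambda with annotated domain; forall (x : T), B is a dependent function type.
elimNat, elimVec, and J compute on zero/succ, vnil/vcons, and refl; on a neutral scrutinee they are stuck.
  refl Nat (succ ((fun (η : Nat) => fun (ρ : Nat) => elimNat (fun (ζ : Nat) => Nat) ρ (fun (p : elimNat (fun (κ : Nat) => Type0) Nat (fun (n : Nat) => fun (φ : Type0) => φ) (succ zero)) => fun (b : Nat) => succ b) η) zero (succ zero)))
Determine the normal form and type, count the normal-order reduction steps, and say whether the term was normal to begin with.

reduced normal form:
  refl Nat (succ (succ zero))
inferred type:
  Eq Nat (succ (succ zero)) (succ (succ zero))
normal-order step count: 3
term was already normal: no
first contracted redex: a beta-redex


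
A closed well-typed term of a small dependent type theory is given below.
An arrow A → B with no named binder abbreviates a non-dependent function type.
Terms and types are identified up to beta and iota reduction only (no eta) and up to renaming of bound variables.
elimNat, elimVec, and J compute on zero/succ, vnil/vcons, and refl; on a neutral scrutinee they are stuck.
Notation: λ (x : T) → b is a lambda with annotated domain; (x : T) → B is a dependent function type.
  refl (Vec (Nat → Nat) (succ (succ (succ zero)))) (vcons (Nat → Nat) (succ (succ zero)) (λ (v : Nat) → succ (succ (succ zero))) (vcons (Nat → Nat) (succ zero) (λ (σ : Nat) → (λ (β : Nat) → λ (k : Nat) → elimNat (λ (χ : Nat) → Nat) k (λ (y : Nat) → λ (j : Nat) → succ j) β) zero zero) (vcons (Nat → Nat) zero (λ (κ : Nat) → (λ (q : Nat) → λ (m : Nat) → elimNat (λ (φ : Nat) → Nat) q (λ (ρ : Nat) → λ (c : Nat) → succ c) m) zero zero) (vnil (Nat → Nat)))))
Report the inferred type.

the term's type:
  Eq (Vec (Nat → Nat) (succ (succ (succ zero)))) (vcons (Nat → Nat) (succ (succ zero)) (λ (v : Nat) → succ (succ (succ zero))) (vcons (Nat → Nat) (succ zero) (λ (σ : Nat) → zero) (vcons (Nat → Nat) zero (λ (β : Nat) → zero) (vnil (Nat → Nat))))) (vcons (Nat → Nat) (succ (succ zero)) (λ (k : Nat) → succ (succ (succ zero))) (vcons (Nat → Nat) (succ zero) (λ (χ : Nat) → zero) (vcons (Nat → Nat) zero (λ (y : Nat) → zero) (vnil (Nat → Nat)))))


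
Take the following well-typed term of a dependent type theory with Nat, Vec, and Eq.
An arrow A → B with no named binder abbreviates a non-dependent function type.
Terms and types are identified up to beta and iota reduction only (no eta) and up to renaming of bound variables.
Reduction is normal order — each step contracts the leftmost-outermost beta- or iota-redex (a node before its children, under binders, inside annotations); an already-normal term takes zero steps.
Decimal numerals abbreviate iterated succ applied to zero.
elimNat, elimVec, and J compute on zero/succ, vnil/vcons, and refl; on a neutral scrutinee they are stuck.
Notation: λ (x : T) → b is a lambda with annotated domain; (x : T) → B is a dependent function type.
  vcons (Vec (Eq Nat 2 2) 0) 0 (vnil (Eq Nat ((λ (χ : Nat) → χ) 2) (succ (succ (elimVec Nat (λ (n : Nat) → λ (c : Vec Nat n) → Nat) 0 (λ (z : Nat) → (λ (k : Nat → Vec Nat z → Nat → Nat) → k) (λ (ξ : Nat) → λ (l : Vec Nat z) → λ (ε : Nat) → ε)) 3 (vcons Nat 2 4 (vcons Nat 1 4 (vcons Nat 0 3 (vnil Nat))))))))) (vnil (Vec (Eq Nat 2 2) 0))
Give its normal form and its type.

resulting normal form:
  vcons (Vec (Eq Nat 2 2) 0) 0 (vnil (Eq Nat 2 2)) (vnil (Vec (Eq Nat 2 2) 0))
inferred type:
  Vec (Vec (Eq Nat 2 2) 0) 1


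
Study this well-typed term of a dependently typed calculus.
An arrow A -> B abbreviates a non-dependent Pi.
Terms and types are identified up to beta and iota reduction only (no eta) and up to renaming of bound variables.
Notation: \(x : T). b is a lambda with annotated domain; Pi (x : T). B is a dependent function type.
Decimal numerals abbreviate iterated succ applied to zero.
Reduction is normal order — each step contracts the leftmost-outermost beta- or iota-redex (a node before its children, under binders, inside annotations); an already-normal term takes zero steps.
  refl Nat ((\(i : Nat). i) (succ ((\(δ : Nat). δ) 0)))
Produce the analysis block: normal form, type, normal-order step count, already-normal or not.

normal form:
  refl Nat 1
the term's type:
  Eq Nat 1 1
reduction steps (normal order): 2
term was already normal: no
first redex: a beta-redex


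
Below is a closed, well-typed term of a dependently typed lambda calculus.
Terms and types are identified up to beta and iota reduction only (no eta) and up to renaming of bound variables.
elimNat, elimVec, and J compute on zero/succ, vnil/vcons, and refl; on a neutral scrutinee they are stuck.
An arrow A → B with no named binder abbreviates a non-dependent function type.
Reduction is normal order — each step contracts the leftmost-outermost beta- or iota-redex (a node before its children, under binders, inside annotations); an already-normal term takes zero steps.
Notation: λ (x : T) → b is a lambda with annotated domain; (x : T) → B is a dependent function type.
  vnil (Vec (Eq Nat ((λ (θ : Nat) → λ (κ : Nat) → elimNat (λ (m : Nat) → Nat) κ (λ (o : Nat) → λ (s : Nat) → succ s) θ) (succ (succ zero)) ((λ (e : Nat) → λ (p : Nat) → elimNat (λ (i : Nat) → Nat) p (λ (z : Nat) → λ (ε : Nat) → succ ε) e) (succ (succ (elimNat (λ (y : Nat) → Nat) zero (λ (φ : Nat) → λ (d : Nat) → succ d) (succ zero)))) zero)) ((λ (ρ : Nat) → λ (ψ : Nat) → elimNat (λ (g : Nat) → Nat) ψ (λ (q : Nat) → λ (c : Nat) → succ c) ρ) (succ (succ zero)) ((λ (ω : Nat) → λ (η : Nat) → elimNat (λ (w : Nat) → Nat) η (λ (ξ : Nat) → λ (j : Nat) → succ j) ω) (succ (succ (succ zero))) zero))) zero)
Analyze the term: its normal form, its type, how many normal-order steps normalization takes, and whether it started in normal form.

resulting normal form:
  vnil (Vec (Eq Nat (succ (succ (succ (succ (succ zero))))) (succ (succ (succ (succ (succ zero)))))) zero)
inferred type:
  Vec (Vec (Eq Nat (succ (succ (succ (succ (succ zero))))) (succ (succ (succ (succ (succ zero)))))) zero) zero
normal-order step count: 46
started in normal form: no
first contracted redex: a beta-redex
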